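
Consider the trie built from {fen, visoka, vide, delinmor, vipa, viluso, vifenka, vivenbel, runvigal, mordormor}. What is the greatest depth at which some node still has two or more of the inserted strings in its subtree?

2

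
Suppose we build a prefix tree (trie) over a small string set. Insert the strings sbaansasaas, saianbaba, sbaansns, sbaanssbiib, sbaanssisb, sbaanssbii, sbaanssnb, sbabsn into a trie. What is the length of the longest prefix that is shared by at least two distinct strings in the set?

10

Equivalently: take the maximum, over all pairs, of their longest common prefix length.
e.g. "sbaanssbii" and "sbaanssbiib" share the prefix "sbaanssbii" of length 10; no pair shares a longer one.
Longest shared-prefix length: 10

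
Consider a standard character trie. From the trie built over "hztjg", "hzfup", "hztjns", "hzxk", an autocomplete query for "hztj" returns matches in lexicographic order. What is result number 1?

Filter for "hztj…" and sort: "hztjg", "hztjns"
The 1st is hztjg.

hztjg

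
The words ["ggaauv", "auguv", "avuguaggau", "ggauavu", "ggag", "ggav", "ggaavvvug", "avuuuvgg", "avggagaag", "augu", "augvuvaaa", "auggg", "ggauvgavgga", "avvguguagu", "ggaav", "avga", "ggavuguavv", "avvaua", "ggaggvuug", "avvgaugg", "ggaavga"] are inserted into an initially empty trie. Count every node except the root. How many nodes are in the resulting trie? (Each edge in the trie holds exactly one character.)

87

Insert word by word; a character creates a node only if that edge doesn't already exist:
  "ggaauv" → 6 new (g, g, a, a, u, v)
  "auguv" → 5 new (a, u, g, u, v)
  "avuguaggau" → prefix "a" already present; 9 new (v, u, g, u, a, g, g, a, u)
  "ggauavu" → prefix "gga" already present; 4 new (u, a, v, u)
  "ggag" → prefix "gga" already present; 1 new (g)
  "ggav" → prefix "gga" already present; 1 new (v)
  "ggaavvvug" → prefix "ggaa" already present; 5 new (v, v, v, u, g)
  "avuuuvgg" → prefix "avu" already present; 5 new (u, u, v, g, g)
  "avggagaag" → prefix "av" already present; 7 new (g, g, a, g, a, a, g)
  "augu" → prefix "augu" already present; 0 new (none)
  "augvuvaaa" → prefix "aug" already present; 6 new (v, u, v, a, a, a)
  "auggg" → prefix "aug" already present; 2 new (g, g)
  "ggauvgavgga" → prefix "ggau" already present; 7 new (v, g, a, v, g, g, a)
  "avvguguagu" → prefix "av" already present; 8 new (v, g, u, g, u, a, g, u)
  "ggaav" → prefix "ggaav" already present; 0 new (none)
  "avga" → prefix "avg" already present; 1 new (a)
  "ggavuguavv" → prefix "ggav" already present; 6 new (u, g, u, a, v, v)
  "avvaua" → prefix "avv" already present; 3 new (a, u, a)
  "ggaggvuug" → prefix "ggag" already present; 5 new (g, v, u, u, g)
  "avvgaugg" → prefix "avvg" already present; 4 new (a, u, g, g)
  "ggaavga" → prefix "ggaav" already present; 2 new (g, a)
Total nodes = 6 + 5 + 9 + 4 + 1 + 1 + 5 + 5 + 7 + 0 + 6 + 2 + 7 + 8 + 0 + 1 + 6 + 3 + 5 + 4 + 2 = 87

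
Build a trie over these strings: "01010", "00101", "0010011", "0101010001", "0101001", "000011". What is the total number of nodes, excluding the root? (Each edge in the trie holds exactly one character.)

Trace insertions, counting only characters that open a new branch:
  "01010" → 5 new (0, 1, 0, 1, 0)
  "00101" → prefix "0" already present; 4 new (0, 1, 0, 1)
  "0010011" → prefix "0010" already present; 3 new (0, 1, 1)
  "0101010001" → prefix "01010" already present; 5 new (1, 0, 0, 0, 1)
  "0101001" → prefix "01010" already present; 2 new (0, 1)
  "000011" → prefix "00" already present; 4 new (0, 0, 1, 1)
Total nodes = 5 + 4 + 3 + 5 + 2 + 4 = 23

23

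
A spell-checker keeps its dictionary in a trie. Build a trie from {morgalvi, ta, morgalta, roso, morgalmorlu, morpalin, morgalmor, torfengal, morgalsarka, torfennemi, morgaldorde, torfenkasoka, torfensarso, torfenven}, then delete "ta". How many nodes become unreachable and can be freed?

1

After clearing the end-marker at "ta", prune upward until reaching a node still needed by another word.
The suffix "a" (1 node) is used only by "ta"; the node for "t" still has the child "o", so pruning stops there.
Nodes removed: 1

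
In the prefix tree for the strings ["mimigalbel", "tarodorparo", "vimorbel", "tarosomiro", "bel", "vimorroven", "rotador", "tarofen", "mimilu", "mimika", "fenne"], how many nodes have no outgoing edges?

11

A leaf is a node with no children — equivalently, the end of a word that is not a proper prefix of any other stored word.
Those words: "bel", "fenne", "mimigalbel", "mimika", "mimilu", "rotador", "tarodorparo", "tarofen", "tarosomiro", "vimorbel", "vimorroven"
Leaf count: 11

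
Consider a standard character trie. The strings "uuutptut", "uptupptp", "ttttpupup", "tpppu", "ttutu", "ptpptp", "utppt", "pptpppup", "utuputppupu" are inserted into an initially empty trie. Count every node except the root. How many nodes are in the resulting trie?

57

Count nodes per top-level branch (shared prefixes stored once):
  'p'-branch (pptpppup, ptpptp): 13 nodes
  't'-branch (tpppu, ttttpupup, ttutu): 16 nodes
  'u'-branch (uptupptp, utppt, utuputppupu, uuutptut): 28 nodes
Sum: 57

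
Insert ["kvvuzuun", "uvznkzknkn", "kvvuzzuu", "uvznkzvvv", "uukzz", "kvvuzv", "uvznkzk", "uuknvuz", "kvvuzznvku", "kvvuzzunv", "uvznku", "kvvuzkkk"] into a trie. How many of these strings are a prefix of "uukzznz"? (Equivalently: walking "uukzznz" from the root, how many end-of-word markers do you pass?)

1

Walk "uukzznz" from the root; an end-of-word marker is hit whenever a stored word is a prefix of "uukzznz".
Prefixes of the query that are stored words: "uukzz"
Count: 1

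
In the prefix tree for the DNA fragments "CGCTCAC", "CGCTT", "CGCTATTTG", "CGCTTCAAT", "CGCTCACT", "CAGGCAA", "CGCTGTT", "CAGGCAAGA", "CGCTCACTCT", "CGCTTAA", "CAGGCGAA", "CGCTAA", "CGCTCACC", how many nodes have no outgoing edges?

9

Leaves are exactly the stored words that no other stored word extends.
Those words: "CAGGCAAGA", "CAGGCGAA", "CGCTAA", "CGCTATTTG", "CGCTCACC", "CGCTCACTCT", "CGCTGTT", "CGCTTAA", "CGCTTCAAT"
Leaf count: 9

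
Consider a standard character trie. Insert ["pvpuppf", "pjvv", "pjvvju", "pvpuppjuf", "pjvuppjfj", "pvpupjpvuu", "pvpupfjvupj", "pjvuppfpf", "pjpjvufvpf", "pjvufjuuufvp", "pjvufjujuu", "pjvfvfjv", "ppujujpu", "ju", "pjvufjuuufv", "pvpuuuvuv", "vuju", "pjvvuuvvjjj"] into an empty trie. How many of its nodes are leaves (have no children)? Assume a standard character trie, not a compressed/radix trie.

16

Leaves are exactly the stored words that no other stored word extends.
Those words: "ju", "pjpjvufvpf", "pjvfvfjv", "pjvufjujuu", "pjvufjuuufvp", "pjvuppfpf", "pjvuppjfj", "pjvvju", "pjvvuuvvjjj", "ppujujpu", "pvpupfjvupj", "pvpupjpvuu", "pvpuppf", "pvpuppjuf", "pvpuuuvuv", "vuju"
Leaf count: 16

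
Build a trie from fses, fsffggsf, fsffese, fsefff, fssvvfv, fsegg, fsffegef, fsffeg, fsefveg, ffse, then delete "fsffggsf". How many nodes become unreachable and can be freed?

A node on "fsffggsf"'s path can go only if nothing else ends at it or branches off below it.
The suffix "ggsf" (4 nodes) is used only by "fsffggsf"; the node for "fsff" still has the child "e", so pruning stops there.
Nodes removed: 4

4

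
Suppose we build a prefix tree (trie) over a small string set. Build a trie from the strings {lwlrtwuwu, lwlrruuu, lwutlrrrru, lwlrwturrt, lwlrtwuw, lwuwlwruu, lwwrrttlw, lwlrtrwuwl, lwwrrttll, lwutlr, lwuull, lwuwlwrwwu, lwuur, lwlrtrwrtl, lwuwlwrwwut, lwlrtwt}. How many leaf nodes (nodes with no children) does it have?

A leaf is a node with no children — equivalently, the end of a word that is not a proper prefix of any other stored word.
Those words: "lwlrruuu", "lwlrtrwrtl", "lwlrtrwuwl", "lwlrtwt", "lwlrtwuwu", "lwlrwturrt", "lwutlrrrru", "lwuull", "lwuur", "lwuwlwruu", "lwuwlwrwwut", "lwwrrttll", "lwwrrttlw"
Leaf count: 13

13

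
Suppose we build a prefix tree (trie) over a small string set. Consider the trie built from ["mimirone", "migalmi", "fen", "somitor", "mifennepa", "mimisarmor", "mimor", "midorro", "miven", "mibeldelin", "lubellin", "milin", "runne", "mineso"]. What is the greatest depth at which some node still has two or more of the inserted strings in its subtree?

The deepest shared node is where two words last agree before diverging.
e.g. "mimirone" and "mimisarmor" share the prefix "mimi" of length 4; no pair shares a longer one.
Longest shared-prefix length: 4

4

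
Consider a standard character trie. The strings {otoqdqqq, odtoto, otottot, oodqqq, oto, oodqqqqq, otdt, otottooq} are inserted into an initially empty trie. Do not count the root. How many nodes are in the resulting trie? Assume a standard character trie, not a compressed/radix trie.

Insert word by word; a character creates a node only if that edge doesn't already exist:
  "otoqdqqq" → 8 new (o, t, o, q, d, q, q, q)
  "odtoto" → prefix "o" already present; 5 new (d, t, o, t, o)
  "otottot" → prefix "oto" already present; 4 new (t, t, o, t)
  "oodqqq" → prefix "o" already present; 5 new (o, d, q, q, q)
  "oto" → prefix "oto" already present; 0 new (none)
  "oodqqqqq" → prefix "oodqqq" already present; 2 new (q, q)
  "otdt" → prefix "ot" already present; 2 new (d, t)
  "otottooq" → prefix "ototto" already present; 2 new (o, q)
Total nodes = 8 + 5 + 4 + 5 + 0 + 2 + 2 + 2 = 28

28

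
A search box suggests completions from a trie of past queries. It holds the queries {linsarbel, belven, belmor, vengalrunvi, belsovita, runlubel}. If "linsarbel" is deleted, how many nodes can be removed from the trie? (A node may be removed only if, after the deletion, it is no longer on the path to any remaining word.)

9

A node on "linsarbel"'s path can go only if nothing else ends at it or branches off below it.
No other word shares any prefix with "linsarbel", so all 9 of its nodes go.
Nodes removed: 9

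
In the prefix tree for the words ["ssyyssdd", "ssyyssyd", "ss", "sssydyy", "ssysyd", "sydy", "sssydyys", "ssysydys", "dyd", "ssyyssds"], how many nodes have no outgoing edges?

7

Leaves are exactly the stored words that no other stored word extends.
Those words: "dyd", "sssydyys", "ssysydys", "ssyyssdd", "ssyyssds", "ssyyssyd", "sydy"
Leaf count: 7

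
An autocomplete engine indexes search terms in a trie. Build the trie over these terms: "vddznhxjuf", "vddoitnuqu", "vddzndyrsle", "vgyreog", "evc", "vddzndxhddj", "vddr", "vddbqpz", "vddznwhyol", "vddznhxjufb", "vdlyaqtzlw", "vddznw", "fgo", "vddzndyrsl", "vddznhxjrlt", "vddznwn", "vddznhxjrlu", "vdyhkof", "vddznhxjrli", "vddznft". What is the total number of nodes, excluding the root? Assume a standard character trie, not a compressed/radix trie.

72

For each word, the new-node count is its length minus the longest prefix already in the trie:
  "vddznhxjuf" → 10 new (v, d, d, z, n, h, x, j, u, f)
  "vddoitnuqu" → prefix "vdd" already present; 7 new (o, i, t, n, u, q, u)
  "vddzndyrsle" → prefix "vddzn" already present; 6 new (d, y, r, s, l, e)
  "vgyreog" → prefix "v" already present; 6 new (g, y, r, e, o, g)
  "evc" → 3 new (e, v, c)
  "vddzndxhddj" → prefix "vddznd" already present; 5 new (x, h, d, d, j)
  "vddr" → prefix "vdd" already present; 1 new (r)
  "vddbqpz" → prefix "vdd" already present; 4 new (b, q, p, z)
  "vddznwhyol" → prefix "vddzn" already present; 5 new (w, h, y, o, l)
  "vddznhxjufb" → prefix "vddznhxjuf" already present; 1 new (b)
  "vdlyaqtzlw" → prefix "vd" already present; 8 new (l, y, a, q, t, z, l, w)
  "vddznw" → prefix "vddznw" already present; 0 new (none)
  "fgo" → 3 new (f, g, o)
  "vddzndyrsl" → prefix "vddzndyrsl" already present; 0 new (none)
  "vddznhxjrlt" → prefix "vddznhxj" already present; 3 new (r, l, t)
  "vddznwn" → prefix "vddznw" already present; 1 new (n)
  "vddznhxjrlu" → prefix "vddznhxjrl" already present; 1 new (u)
  "vdyhkof" → prefix "vd" already present; 5 new (y, h, k, o, f)
  "vddznhxjrli" → prefix "vddznhxjrl" already present; 1 new (i)
  "vddznft" → prefix "vddzn" already present; 2 new (f, t)
Total nodes = 10 + 7 + 6 + 6 + 3 + 5 + 1 + 4 + 5 + 1 + 8 + 0 + 3 + 0 + 3 + 1 + 1 + 5 + 1 + 2 = 72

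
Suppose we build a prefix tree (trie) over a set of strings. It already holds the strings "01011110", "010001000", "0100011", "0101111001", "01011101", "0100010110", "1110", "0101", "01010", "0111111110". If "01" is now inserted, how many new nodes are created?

0

"01" is already a full path in the trie; only an end-marker is added.
No new nodes are needed: 0.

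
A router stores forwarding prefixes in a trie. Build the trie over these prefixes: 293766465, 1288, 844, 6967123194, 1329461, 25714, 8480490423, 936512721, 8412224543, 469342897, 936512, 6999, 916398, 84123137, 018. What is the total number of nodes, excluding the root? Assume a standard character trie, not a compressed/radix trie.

84

Count nodes per top-level branch (shared prefixes stored once):
  '0'-branch (018): 3 nodes
  '1'-branch (1288, 1329461): 10 nodes
  '2'-branch (25714, 293766465): 13 nodes
  '4'-branch (469342897): 9 nodes
  '6'-branch (6967123194, 6999): 12 nodes
  '8'-branch (8412224543, 84123137, 844, 8480490423): 23 nodes
  '9'-branch (916398, 936512, 936512721): 14 nodes
Sum: 84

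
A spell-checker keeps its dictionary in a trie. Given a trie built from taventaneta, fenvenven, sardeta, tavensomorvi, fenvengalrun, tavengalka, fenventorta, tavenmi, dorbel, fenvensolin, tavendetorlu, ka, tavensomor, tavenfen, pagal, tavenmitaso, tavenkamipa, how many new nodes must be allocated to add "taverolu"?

4

The longest prefix of "taverolu" already in the trie is "tave" (length 4).
So 8 − 4 = 4 new nodes.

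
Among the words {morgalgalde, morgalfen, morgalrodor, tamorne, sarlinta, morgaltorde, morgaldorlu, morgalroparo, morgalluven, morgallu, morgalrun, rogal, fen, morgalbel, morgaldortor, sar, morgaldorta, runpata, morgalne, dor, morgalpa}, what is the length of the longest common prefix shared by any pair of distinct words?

10

The deepest shared node is where two words last agree before diverging.
e.g. "morgaldorta" and "morgaldortor" share the prefix "morgaldort" of length 10; no pair shares a longer one.
Longest shared-prefix length: 10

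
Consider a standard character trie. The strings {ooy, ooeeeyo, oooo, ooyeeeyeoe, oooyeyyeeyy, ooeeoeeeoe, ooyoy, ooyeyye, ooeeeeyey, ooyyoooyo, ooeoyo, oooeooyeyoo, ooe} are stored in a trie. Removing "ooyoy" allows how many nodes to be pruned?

After clearing the end-marker at "ooyoy", prune upward until reaching a node still needed by another word.
The suffix "oy" (2 nodes) is used only by "ooyoy"; the node for "ooy" still has the child "e", so pruning stops there.
Nodes removed: 2

2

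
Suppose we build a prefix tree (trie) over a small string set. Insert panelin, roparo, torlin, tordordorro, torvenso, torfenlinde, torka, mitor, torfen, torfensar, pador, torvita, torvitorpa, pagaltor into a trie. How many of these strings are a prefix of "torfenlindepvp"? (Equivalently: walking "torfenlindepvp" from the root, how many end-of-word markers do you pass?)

Check each prefix of "torfenlindepvp" against the stored set — each match is an end-marker on the path.
Prefixes of the query that are stored words: "torfen", "torfenlinde"
Count: 2

2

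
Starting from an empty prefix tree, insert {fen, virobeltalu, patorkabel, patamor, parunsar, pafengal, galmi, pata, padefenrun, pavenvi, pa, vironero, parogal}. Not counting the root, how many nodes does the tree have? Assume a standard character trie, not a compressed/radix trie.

66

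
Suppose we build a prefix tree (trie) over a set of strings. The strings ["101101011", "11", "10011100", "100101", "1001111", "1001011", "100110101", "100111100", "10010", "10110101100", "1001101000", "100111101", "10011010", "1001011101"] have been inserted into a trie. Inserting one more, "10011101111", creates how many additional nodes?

4

Walking "10011101111" from the root, the first 7 characters ("1001110") follow existing edges; "1" is the first miss.
Each of the 4 remaining characters creates one node.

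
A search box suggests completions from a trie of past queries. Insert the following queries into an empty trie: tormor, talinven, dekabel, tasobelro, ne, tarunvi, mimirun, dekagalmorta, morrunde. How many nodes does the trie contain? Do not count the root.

Insert word by word; a character creates a node only if that edge doesn't already exist:
  "tormor" → 6 new (t, o, r, m, o, r)
  "talinven" → prefix "t" already present; 7 new (a, l, i, n, v, e, n)
  "dekabel" → 7 new (d, e, k, a, b, e, l)
  "tasobelro" → prefix "ta" already present; 7 new (s, o, b, e, l, r, o)
  "ne" → 2 new (n, e)
  "tarunvi" → prefix "ta" already present; 5 new (r, u, n, v, i)
  "mimirun" → 7 new (m, i, m, i, r, u, n)
  "dekagalmorta" → prefix "deka" already present; 8 new (g, a, l, m, o, r, t, a)
  "morrunde" → prefix "m" already present; 7 new (o, r, r, u, n, d, e)
Total nodes = 6 + 7 + 7 + 7 + 2 + 5 + 7 + 8 + 7 = 56

56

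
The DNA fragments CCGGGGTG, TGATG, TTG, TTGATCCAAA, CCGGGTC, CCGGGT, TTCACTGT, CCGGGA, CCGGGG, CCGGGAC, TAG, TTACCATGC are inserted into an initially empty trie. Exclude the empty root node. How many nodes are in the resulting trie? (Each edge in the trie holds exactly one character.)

For each word, the new-node count is its length minus the longest prefix already in the trie:
  "CCGGGGTG" → 8 new (C, C, G, G, G, G, T, G)
  "TGATG" → 5 new (T, G, A, T, G)
  "TTG" → prefix "T" already present; 2 new (T, G)
  "TTGATCCAAA" → prefix "TTG" already present; 7 new (A, T, C, C, A, A, A)
  "CCGGGTC" → prefix "CCGGG" already present; 2 new (T, C)
  "CCGGGT" → prefix "CCGGGT" already present; 0 new (none)
  "TTCACTGT" → prefix "TT" already present; 6 new (C, A, C, T, G, T)
  "CCGGGA" → prefix "CCGGG" already present; 1 new (A)
  "CCGGGG" → prefix "CCGGGG" already present; 0 new (none)
  "CCGGGAC" → prefix "CCGGGA" already present; 1 new (C)
  "TAG" → prefix "T" already present; 2 new (A, G)
  "TTACCATGC" → prefix "TT" already present; 7 new (A, C, C, A, T, G, C)
Total nodes = 8 + 5 + 2 + 7 + 2 + 0 + 6 + 1 + 0 + 1 + 2 + 7 = 41

41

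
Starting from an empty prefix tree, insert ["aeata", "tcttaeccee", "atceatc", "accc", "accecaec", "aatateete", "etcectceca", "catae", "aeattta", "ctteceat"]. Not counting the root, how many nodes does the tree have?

Trace insertions, counting only characters that open a new branch:
  "aeata" → 5 new (a, e, a, t, a)
  "tcttaeccee" → 10 new (t, c, t, t, a, e, c, c, e, e)
  "atceatc" → prefix "a" already present; 6 new (t, c, e, a, t, c)
  "accc" → prefix "a" already present; 3 new (c, c, c)
  "accecaec" → prefix "acc" already present; 5 new (e, c, a, e, c)
  "aatateete" → prefix "a" already present; 8 new (a, t, a, t, e, e, t, e)
  "etcectceca" → 10 new (e, t, c, e, c, t, c, e, c, a)
  "catae" → 5 new (c, a, t, a, e)
  "aeattta" → prefix "aeat" already present; 3 new (t, t, a)
  "ctteceat" → prefix "c" already present; 7 new (t, t, e, c, e, a, t)
Total nodes = 5 + 10 + 6 + 3 + 5 + 8 + 10 + 5 + 3 + 7 = 62

62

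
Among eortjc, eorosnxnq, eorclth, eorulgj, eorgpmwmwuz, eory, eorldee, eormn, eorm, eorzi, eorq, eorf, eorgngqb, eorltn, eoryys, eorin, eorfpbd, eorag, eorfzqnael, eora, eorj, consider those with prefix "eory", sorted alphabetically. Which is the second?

eoryys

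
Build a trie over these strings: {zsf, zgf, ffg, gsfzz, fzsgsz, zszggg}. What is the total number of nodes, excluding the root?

22

Trace insertions, counting only characters that open a new branch:
  "zsf" → 3 new (z, s, f)
  "zgf" → prefix "z" already present; 2 new (g, f)
  "ffg" → 3 new (f, f, g)
  "gsfzz" → 5 new (g, s, f, z, z)
  "fzsgsz" → prefix "f" already present; 5 new (z, s, g, s, z)
  "zszggg" → prefix "zs" already present; 4 new (z, g, g, g)
Total nodes = 3 + 2 + 3 + 5 + 5 + 4 = 22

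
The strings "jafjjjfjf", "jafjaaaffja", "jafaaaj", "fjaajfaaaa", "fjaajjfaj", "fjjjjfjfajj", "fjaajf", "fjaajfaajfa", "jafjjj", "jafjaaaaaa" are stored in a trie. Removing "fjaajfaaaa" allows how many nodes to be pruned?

2

Walk "fjaajfaaaa" from the leaf back toward the root, removing each node that no remaining word uses.
The suffix "aa" (2 nodes) is used only by "fjaajfaaaa"; the node for "fjaajfaa" still has the child "j", so pruning stops there.
Nodes removed: 2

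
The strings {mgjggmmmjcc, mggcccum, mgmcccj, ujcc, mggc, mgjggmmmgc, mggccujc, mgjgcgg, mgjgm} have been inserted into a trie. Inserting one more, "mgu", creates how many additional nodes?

1

The longest prefix of "mgu" already in the trie is "mg" (length 2).
So 3 − 2 = 1 new nodes.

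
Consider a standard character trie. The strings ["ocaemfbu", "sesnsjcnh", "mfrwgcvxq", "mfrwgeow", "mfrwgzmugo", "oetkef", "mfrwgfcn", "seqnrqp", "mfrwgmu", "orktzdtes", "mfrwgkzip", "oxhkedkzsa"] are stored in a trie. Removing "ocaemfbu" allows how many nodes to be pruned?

Walk "ocaemfbu" from the leaf back toward the root, removing each node that no remaining word uses.
The suffix "caemfbu" (7 nodes) is used only by "ocaemfbu"; the node for "o" still has the child "e", so pruning stops there.
Nodes removed: 7

7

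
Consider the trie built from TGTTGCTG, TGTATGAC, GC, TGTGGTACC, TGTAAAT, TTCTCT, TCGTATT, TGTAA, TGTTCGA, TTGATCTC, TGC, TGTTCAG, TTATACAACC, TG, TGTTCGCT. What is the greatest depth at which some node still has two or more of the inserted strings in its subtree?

6

Equivalently: take the maximum, over all pairs, of their longest common prefix length.
"TGTTCGA" and "TGTTCGCT" agree on "TGTTCG" (6 characters) before diverging; nothing deeper is shared.
Longest shared-prefix length: 6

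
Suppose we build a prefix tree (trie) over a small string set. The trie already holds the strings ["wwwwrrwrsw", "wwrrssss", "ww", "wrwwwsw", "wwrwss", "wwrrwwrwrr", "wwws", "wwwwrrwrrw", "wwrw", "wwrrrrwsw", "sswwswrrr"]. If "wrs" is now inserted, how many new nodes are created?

Walking "wrs" from the root, the first 2 characters ("wr") follow existing edges; "s" is the first miss.
New nodes needed: |"wrs"| − 2 = 3 − 2 = 1.

1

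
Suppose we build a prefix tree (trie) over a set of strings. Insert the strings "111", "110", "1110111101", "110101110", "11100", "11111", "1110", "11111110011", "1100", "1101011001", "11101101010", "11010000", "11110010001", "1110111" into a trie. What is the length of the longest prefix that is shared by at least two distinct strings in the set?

Equivalently: take the maximum, over all pairs, of their longest common prefix length.
"1101011001" and "110101110" agree on "1101011" (7 characters) before diverging; nothing deeper is shared.
Longest shared-prefix length: 7

7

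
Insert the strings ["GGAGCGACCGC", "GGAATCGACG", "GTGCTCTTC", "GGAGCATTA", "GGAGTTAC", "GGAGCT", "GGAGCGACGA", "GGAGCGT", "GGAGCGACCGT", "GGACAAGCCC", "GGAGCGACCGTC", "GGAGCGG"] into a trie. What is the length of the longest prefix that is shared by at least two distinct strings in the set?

11

Look for the deepest trie node that still has at least two words in its subtree.
"GGAGCGACCGT" and "GGAGCGACCGTC" agree on "GGAGCGACCGT" (11 characters) before diverging; nothing deeper is shared.
Longest shared-prefix length: 11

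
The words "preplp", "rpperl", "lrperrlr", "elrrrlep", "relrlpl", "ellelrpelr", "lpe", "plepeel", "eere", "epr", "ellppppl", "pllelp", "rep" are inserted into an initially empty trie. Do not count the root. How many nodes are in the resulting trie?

65

Insert word by word; a character creates a node only if that edge doesn't already exist:
  "preplp" → 6 new (p, r, e, p, l, p)
  "rpperl" → 6 new (r, p, p, e, r, l)
  "lrperrlr" → 8 new (l, r, p, e, r, r, l, r)
  "elrrrlep" → 8 new (e, l, r, r, r, l, e, p)
  "relrlpl" → prefix "r" already present; 6 new (e, l, r, l, p, l)
  "ellelrpelr" → prefix "el" already present; 8 new (l, e, l, r, p, e, l, r)
  "lpe" → prefix "l" already present; 2 new (p, e)
  "plepeel" → prefix "p" already present; 6 new (l, e, p, e, e, l)
  "eere" → prefix "e" already present; 3 new (e, r, e)
  "epr" → prefix "e" already present; 2 new (p, r)
  "ellppppl" → prefix "ell" already present; 5 new (p, p, p, p, l)
  "pllelp" → prefix "pl" already present; 4 new (l, e, l, p)
  "rep" → prefix "re" already present; 1 new (p)
Total nodes = 6 + 6 + 8 + 8 + 6 + 8 + 2 + 6 + 3 + 2 + 5 + 4 + 1 = 65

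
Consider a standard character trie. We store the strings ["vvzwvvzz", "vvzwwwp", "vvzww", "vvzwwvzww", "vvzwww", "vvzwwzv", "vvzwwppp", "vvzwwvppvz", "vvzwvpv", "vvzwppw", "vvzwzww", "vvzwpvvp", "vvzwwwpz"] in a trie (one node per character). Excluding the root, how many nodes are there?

36

Count nodes per top-level branch (shared prefixes stored once):
  'v'-branch (vvzwppw, vvzwpvvp, vvzwvpv, vvzwvvzz, vvzww, vvzwwppp, vvzwwvppvz, vvzwwvzww, vvzwww, vvzwwwp, vvzwwwpz, vvzwwzv, vvzwzww): 36 nodes
Sum: 36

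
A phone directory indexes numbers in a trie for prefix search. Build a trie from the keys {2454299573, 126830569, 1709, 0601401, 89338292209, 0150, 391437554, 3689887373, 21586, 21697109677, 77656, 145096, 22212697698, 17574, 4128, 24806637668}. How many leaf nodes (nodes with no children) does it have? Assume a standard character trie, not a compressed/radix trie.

A leaf is a node with no children — equivalently, the end of a word that is not a proper prefix of any other stored word.
Those words: "0150", "0601401", "126830569", "145096", "1709", "17574", "21586", "21697109677", "22212697698", "2454299573", "24806637668", "3689887373", "391437554", "4128", "77656", "89338292209"
Leaf count: 16

16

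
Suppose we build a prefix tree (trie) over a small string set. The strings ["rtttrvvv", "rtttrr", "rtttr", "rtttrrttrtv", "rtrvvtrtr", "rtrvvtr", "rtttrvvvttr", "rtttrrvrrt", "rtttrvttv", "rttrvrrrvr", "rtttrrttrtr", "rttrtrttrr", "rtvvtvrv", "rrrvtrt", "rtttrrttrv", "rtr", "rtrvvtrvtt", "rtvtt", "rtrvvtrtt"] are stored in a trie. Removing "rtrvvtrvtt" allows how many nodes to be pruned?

3

Walk "rtrvvtrvtt" from the leaf back toward the root, removing each node that no remaining word uses.
The suffix "vtt" (3 nodes) is used only by "rtrvvtrvtt"; the node for "rtrvvtr" still has the child "t", so pruning stops there.
Nodes removed: 3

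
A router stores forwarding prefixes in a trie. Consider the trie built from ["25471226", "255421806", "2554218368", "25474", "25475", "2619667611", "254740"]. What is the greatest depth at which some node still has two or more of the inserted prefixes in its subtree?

The deepest shared node is where two words last agree before diverging.
"255421806" and "2554218368" agree on "2554218" (7 characters) before diverging; nothing deeper is shared.
Longest shared-prefix length: 7

7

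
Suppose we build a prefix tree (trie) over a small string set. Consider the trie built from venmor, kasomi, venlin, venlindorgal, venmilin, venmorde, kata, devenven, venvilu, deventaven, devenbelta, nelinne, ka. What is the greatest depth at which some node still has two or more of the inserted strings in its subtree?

Equivalently: take the maximum, over all pairs, of their longest common prefix length.
"venlin" and "venlindorgal" agree on "venlin" (6 characters) before diverging; nothing deeper is shared.
Longest shared-prefix length: 6

6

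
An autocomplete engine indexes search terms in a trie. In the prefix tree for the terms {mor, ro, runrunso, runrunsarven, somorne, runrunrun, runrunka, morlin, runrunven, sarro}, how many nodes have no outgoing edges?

9

Leaves are exactly the stored words that no other stored word extends.
Those words: "morlin", "ro", "runrunka", "runrunrun", "runrunsarven", "runrunso", "runrunven", "sarro", "somorne"
Leaf count: 9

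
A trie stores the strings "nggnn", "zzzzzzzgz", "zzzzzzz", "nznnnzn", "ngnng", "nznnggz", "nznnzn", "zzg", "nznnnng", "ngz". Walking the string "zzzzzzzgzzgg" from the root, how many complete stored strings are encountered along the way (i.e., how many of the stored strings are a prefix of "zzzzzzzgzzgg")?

Traverse "zzzzzzzgzzgg" character by character; count nodes along the way that are marked as word ends.
Prefixes of the query that are stored words: "zzzzzzz", "zzzzzzzgz"
Count: 2

2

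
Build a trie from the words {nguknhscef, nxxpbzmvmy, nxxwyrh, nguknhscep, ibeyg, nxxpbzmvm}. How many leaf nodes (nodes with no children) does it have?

A leaf is a node with no children — equivalently, the end of a word that is not a proper prefix of any other stored word.
Those words: "ibeyg", "nguknhscef", "nguknhscep", "nxxpbzmvmy", "nxxwyrh"
Leaf count: 5

5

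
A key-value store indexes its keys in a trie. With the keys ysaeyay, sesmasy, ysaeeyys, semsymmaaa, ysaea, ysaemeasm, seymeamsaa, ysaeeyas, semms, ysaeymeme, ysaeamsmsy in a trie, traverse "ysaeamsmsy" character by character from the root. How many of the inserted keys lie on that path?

Walk "ysaeamsmsy" from the root; an end-of-word marker is hit whenever a stored word is a prefix of "ysaeamsmsy".
Prefixes of the query that are stored words: "ysaea", "ysaeamsmsy"
Count: 2

2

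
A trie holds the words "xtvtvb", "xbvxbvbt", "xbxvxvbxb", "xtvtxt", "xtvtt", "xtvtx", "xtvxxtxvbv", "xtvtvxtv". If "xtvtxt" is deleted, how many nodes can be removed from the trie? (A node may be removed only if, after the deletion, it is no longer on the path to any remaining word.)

1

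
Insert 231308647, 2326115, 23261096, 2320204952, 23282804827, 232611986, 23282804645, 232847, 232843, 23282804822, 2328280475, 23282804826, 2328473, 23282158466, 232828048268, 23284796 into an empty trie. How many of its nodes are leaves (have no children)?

14

Leaves are exactly the stored words that no other stored word extends.
Those words: "231308647", "2320204952", "23261096", "2326115", "232611986", "23282158466", "23282804645", "2328280475", "23282804822", "232828048268", "23282804827", "232843", "2328473", "23284796"
Leaf count: 14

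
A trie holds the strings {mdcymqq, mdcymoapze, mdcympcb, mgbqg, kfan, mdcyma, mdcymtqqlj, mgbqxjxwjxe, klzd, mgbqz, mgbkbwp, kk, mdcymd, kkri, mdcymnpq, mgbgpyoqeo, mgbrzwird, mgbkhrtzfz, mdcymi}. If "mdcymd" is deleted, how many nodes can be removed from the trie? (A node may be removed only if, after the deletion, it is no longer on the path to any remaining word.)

A node on "mdcymd"'s path can go only if nothing else ends at it or branches off below it.
The suffix "d" (1 node) is used only by "mdcymd"; the node for "mdcym" still has the child "q", so pruning stops there.
Nodes removed: 1

1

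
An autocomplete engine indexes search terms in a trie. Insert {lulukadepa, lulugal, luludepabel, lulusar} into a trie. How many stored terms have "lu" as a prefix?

4

Walk to "lu"; the words in its subtree are exactly those with that prefix.
Words under "lu": luludepabel, lulugal, lulukadepa, lulusar
Count: 4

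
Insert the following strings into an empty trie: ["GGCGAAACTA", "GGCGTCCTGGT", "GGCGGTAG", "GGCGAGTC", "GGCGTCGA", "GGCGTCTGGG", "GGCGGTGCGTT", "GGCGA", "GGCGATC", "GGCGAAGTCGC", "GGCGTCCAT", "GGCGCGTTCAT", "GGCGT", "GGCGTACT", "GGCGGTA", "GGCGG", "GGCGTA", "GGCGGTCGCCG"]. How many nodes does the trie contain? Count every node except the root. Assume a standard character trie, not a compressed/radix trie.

Insert word by word; a character creates a node only if that edge doesn't already exist:
  "GGCGAAACTA" → 10 new (G, G, C, G, A, A, A, C, T, A)
  "GGCGTCCTGGT" → prefix "GGCG" already present; 7 new (T, C, C, T, G, G, T)
  "GGCGGTAG" → prefix "GGCG" already present; 4 new (G, T, A, G)
  "GGCGAGTC" → prefix "GGCGA" already present; 3 new (G, T, C)
  "GGCGTCGA" → prefix "GGCGTC" already present; 2 new (G, A)
  "GGCGTCTGGG" → prefix "GGCGTC" already present; 4 new (T, G, G, G)
  "GGCGGTGCGTT" → prefix "GGCGGT" already present; 5 new (G, C, G, T, T)
  "GGCGA" → prefix "GGCGA" already present; 0 new (none)
  "GGCGATC" → prefix "GGCGA" already present; 2 new (T, C)
  "GGCGAAGTCGC" → prefix "GGCGAA" already present; 5 new (G, T, C, G, C)
  "GGCGTCCAT" → prefix "GGCGTCC" already present; 2 new (A, T)
  "GGCGCGTTCAT" → prefix "GGCG" already present; 7 new (C, G, T, T, C, A, T)
  "GGCGT" → prefix "GGCGT" already present; 0 new (none)
  "GGCGTACT" → prefix "GGCGT" already present; 3 new (A, C, T)
  "GGCGGTA" → prefix "GGCGGTA" already present; 0 new (none)
  "GGCGG" → prefix "GGCGG" already present; 0 new (none)
  "GGCGTA" → prefix "GGCGTA" already present; 0 new (none)
  "GGCGGTCGCCG" → prefix "GGCGGT" already present; 5 new (C, G, C, C, G)
Total nodes = 10 + 7 + 4 + 3 + 2 + 4 + 5 + 0 + 2 + 5 + 2 + 7 + 0 + 3 + 0 + 0 + 0 + 5 = 59

59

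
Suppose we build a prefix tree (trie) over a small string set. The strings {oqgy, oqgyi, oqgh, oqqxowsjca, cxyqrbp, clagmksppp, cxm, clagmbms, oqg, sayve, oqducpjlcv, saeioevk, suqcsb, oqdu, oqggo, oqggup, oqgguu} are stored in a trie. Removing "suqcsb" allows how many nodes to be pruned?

Walk "suqcsb" from the leaf back toward the root, removing each node that no remaining word uses.
The suffix "uqcsb" (5 nodes) is used only by "suqcsb"; the node for "s" still has the child "a", so pruning stops there.
Nodes removed: 5

5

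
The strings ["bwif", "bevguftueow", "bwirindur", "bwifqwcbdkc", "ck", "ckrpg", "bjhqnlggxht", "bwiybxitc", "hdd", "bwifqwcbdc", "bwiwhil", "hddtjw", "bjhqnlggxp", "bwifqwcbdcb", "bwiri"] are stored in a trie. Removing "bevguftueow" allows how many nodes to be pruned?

10

A node on "bevguftueow"'s path can go only if nothing else ends at it or branches off below it.
The suffix "evguftueow" (10 nodes) is used only by "bevguftueow"; the node for "b" still has the child "w", so pruning stops there.
Nodes removed: 10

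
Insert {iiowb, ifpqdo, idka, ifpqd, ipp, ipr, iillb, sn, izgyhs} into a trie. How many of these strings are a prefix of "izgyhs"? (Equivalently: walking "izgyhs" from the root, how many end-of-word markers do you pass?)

1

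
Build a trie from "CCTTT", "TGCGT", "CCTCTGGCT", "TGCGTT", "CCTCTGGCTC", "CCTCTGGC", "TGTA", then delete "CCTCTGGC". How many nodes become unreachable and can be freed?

0

A node on "CCTCTGGC"'s path can go only if nothing else ends at it or branches off below it.
Every node on "CCTCTGGC" is still needed (e.g. by "CCTCTGGCT"), so nothing is freed.
Nodes removed: 0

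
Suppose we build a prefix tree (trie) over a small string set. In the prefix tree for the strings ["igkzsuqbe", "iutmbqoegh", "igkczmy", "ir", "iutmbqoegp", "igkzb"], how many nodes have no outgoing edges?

6

A leaf is a node with no children — equivalently, the end of a word that is not a proper prefix of any other stored word.
Those words: "igkczmy", "igkzb", "igkzsuqbe", "ir", "iutmbqoegh", "iutmbqoegp"
Leaf count: 6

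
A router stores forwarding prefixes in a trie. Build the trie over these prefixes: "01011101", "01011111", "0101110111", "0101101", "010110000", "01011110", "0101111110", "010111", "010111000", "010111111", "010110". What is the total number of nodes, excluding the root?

Trace insertions, counting only characters that open a new branch:
  "01011101" → 8 new (0, 1, 0, 1, 1, 1, 0, 1)
  "01011111" → prefix "010111" already present; 2 new (1, 1)
  "0101110111" → prefix "01011101" already present; 2 new (1, 1)
  "0101101" → prefix "01011" already present; 2 new (0, 1)
  "010110000" → prefix "010110" already present; 3 new (0, 0, 0)
  "01011110" → prefix "0101111" already present; 1 new (0)
  "0101111110" → prefix "01011111" already present; 2 new (1, 0)
  "010111" → prefix "010111" already present; 0 new (none)
  "010111000" → prefix "0101110" already present; 2 new (0, 0)
  "010111111" → prefix "010111111" already present; 0 new (none)
  "010110" → prefix "010110" already present; 0 new (none)
Total nodes = 8 + 2 + 2 + 2 + 3 + 1 + 2 + 0 + 2 + 0 + 0 = 22

22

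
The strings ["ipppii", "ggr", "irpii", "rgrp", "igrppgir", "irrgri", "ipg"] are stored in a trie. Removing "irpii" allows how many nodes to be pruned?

3

Walk "irpii" from the leaf back toward the root, removing each node that no remaining word uses.
The suffix "pii" (3 nodes) is used only by "irpii"; the node for "ir" still has the child "r", so pruning stops there.
Nodes removed: 3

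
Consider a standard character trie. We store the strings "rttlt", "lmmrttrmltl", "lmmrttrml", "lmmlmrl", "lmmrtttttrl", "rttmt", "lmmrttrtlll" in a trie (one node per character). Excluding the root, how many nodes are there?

31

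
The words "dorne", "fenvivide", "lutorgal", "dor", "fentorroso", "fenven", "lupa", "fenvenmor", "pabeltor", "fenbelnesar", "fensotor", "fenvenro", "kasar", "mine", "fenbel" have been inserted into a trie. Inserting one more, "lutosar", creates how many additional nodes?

"luto" is already a path in the trie; the remaining "sar" must be added.
Each of the 3 remaining characters creates one node.

3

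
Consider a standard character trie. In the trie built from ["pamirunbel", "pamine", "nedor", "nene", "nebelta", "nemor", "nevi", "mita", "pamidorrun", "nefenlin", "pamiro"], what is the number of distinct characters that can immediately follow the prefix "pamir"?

Walk "pamir" from the root, arriving at one node.
Characters that immediately follow "pamir" among the stored strings: {o, u}.
That node has 2 child edges.

2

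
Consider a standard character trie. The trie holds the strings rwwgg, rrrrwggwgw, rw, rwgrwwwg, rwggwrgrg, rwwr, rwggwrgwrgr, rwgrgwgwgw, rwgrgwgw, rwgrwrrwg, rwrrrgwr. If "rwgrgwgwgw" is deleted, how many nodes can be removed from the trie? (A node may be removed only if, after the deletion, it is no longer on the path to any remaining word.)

A node on "rwgrgwgwgw"'s path can go only if nothing else ends at it or branches off below it.
The suffix "gw" (2 nodes) is used only by "rwgrgwgwgw"; "rwgrgwgw" is itself a stored word, so pruning stops there.
Nodes removed: 2

2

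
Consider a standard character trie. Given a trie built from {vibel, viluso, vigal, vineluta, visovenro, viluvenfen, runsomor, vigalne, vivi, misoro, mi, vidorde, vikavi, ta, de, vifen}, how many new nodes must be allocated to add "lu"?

2

Nothing in the trie begins with "l"; the whole of "lu" is new.
2 − 0 = 2 new nodes.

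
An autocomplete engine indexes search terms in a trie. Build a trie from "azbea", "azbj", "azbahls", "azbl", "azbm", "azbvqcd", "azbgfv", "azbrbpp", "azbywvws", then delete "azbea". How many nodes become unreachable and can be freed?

2

Walk "azbea" from the leaf back toward the root, removing each node that no remaining word uses.
The suffix "ea" (2 nodes) is used only by "azbea"; the node for "azb" still has the child "j", so pruning stops there.
Nodes removed: 2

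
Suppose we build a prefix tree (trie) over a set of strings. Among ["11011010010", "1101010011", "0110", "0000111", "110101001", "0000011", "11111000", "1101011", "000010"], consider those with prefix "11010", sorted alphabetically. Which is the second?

DFS of the "11010" subtree visits, in order: "110101001", "1101010011", "1101011"
Position 2: 1101010011

1101010011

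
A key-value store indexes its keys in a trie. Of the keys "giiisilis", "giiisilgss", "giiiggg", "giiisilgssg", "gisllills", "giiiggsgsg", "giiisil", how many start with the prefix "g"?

Traverse to the node for "g", then collect every word in that subtree.
Words under "g": giiiggg, giiiggsgsg, giiisil, giiisilgss, giiisilgssg, giiisilis, gisllills
Count: 7

7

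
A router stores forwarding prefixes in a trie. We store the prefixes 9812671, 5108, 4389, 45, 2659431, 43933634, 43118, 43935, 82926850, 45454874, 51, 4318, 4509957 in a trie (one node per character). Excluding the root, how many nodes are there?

Count nodes per top-level branch (shared prefixes stored once):
  '2'-branch (2659431): 7 nodes
  '4'-branch (43118, 4318, 4389, 43933634, 43935, 45, 4509957, 45454874): 27 nodes
  '5'-branch (51, 5108): 4 nodes
  '8'-branch (82926850): 8 nodes
  '9'-branch (9812671): 7 nodes
Sum: 53

53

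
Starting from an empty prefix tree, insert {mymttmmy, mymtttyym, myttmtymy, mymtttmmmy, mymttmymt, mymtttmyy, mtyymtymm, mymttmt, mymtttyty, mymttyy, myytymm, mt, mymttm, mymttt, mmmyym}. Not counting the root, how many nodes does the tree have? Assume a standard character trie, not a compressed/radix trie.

51

Insert word by word; a character creates a node only if that edge doesn't already exist:
  "mymttmmy" → 8 new (m, y, m, t, t, m, m, y)
  "mymtttyym" → prefix "mymtt" already present; 4 new (t, y, y, m)
  "myttmtymy" → prefix "my" already present; 7 new (t, t, m, t, y, m, y)
  "mymtttmmmy" → prefix "mymttt" already present; 4 new (m, m, m, y)
  "mymttmymt" → prefix "mymttm" already present; 3 new (y, m, t)
  "mymtttmyy" → prefix "mymtttm" already present; 2 new (y, y)
  "mtyymtymm" → prefix "m" already present; 8 new (t, y, y, m, t, y, m, m)
  "mymttmt" → prefix "mymttm" already present; 1 new (t)
  "mymtttyty" → prefix "mymttty" already present; 2 new (t, y)
  "mymttyy" → prefix "mymtt" already present; 2 new (y, y)
  "myytymm" → prefix "my" already present; 5 new (y, t, y, m, m)
  "mt" → prefix "mt" already present; 0 new (none)
  "mymttm" → prefix "mymttm" already present; 0 new (none)
  "mymttt" → prefix "mymttt" already present; 0 new (none)
  "mmmyym" → prefix "m" already present; 5 new (m, m, y, y, m)
Total nodes = 8 + 4 + 7 + 4 + 3 + 2 + 8 + 1 + 2 + 2 + 5 + 0 + 0 + 0 + 5 = 51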